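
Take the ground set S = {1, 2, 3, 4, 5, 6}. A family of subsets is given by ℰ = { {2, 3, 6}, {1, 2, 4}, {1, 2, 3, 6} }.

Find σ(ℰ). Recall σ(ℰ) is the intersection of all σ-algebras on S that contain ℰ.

σ(ℰ) = { {}, {1}, {2}, {4}, {5}, {1, 2}, {1, 4}, {1, 5}, {2, 4}, {2, 5}, {3, 6}, {4, 5}, {1, 2, 4}, {1, 2, 5}, {1, 3, 6}, {1, 4, 5}, {2, 3, 6}, {2, 4, 5}, {3, 4, 6}, {3, 5, 6}, {1, 2, 3, 6}, {1, 2, 4, 5}, {1, 3, 4, 6}, {1, 3, 5, 6}, {2, 3, 4, 6}, {2, 3, 5, 6}, {3, 4, 5, 6}, {1, 2, 3, 4, 6}, {1, 2, 3, 5, 6}, {1, 3, 4, 5, 6}, {2, 3, 4, 5, 6}, S }

Check:
Seed the family with ℰ together with ∅ and S: { {}, {1, 2, 4}, {2, 3, 6}, {1, 2, 3, 6}, S }.
Round 1 adds 4:
  {4, 5}  = ᶜ of {1, 2, 3, 6}
  {1, 4, 5}  = ᶜ of {2, 3, 6}
  {3, 5, 6}  = ᶜ of {1, 2, 4}
  {1, 2, 3, 4, 6}  = {1, 2, 3, 6} ∪ {1, 2, 4}
Round 2: +7 →
  {5}  = ᶜ of {1, 2, 3, 4, 6}
  {1, 2, 4, 5}  = {1, 4, 5} ∪ {1, 2, 4}
  {2, 3, 5, 6}  = {2, 3, 6} ∪ {3, 5, 6}
  {3, 4, 5, 6}  = {4, 5} ∪ {3, 5, 6}
  {1, 2, 3, 5, 6}  = {1, 2, 3, 6} ∪ {3, 5, 6}
  {1, 3, 4, 5, 6}  = {1, 4, 5} ∪ {3, 5, 6}
  {2, 3, 4, 5, 6}  = {2, 3, 6} ∪ {4, 5}
Round 3 (6 new):
  {1}  = ᶜ of {2, 3, 4, 5, 6}
  {2}  = ᶜ of {1, 3, 4, 5, 6}
  {4}  = ᶜ of {1, 2, 3, 5, 6}
  {1, 2}  = ᶜ of {3, 4, 5, 6}
  {1, 4}  = ᶜ of {2, 3, 5, 6}
  {3, 6}  = ᶜ of {1, 2, 4, 5}
Round 4 (10 new):
  {1, 5}  = {1} ∪ {5}
  {2, 4}  = {2} ∪ {4}
  {2, 5}  = {2} ∪ {5}
  {1, 2, 5}  = {1, 2} ∪ {5}
  {1, 3, 6}  = {1} ∪ {3, 6}
  {2, 4, 5}  = {2} ∪ {4, 5}
  {3, 4, 6}  = {3, 6} ∪ {4}
  {1, 3, 4, 6}  = {1, 4} ∪ {3, 6}
  {1, 3, 5, 6}  = {1} ∪ {3, 5, 6}
  {2, 3, 4, 6}  = {2, 3, 6} ∪ {4}
Round 5: already closed under ᶜ and ∪.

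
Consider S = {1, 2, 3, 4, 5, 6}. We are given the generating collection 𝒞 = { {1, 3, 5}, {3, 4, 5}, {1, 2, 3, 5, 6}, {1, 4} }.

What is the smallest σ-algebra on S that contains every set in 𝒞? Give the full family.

Answer: σ(𝒞) = { ∅, {1}, {4}, {1, 4}, {2, 6}, {3, 5}, {1, 2, 6}, {1, 3, 5}, {2, 4, 6}, {3, 4, 5}, {1, 2, 4, 6}, {1, 3, 4, 5}, {2, 3, 5, 6}, {1, 2, 3, 5, 6}, {2, 3, 4, 5, 6}, S }

Derivation:
Start: 𝒞 ∪ {∅, S} = { ∅, {1, 4}, {1, 3, 5}, {3, 4, 5}, {1, 2, 3, 5, 6}, S }.
Round 1 adds 5:
  {4}  = S∖{1, 2, 3, 5, 6}
  {1, 2, 6}  = S∖{3, 4, 5}
  {2, 4, 6}  = S∖{1, 3, 5}
  {1, 3, 4, 5}  = {3, 4, 5} ∪ {1, 4}
  {2, 3, 5, 6}  = S∖{1, 4}
  (now 11)
Round 2: +3 →
  {2, 6}  = S∖{1, 3, 4, 5}
  {1, 2, 4, 6}  = {2, 4, 6} ∪ {1, 4}
  {2, 3, 4, 5, 6}  = {2, 4, 6} ∪ {3, 4, 5}
  (now 14)
Round 3 (2 new):
  {1}  = S∖{2, 3, 4, 5, 6}
  {3, 5}  = S∖{1, 2, 4, 6}
  (now 16)
Round 4 adds nothing — fixpoint reached.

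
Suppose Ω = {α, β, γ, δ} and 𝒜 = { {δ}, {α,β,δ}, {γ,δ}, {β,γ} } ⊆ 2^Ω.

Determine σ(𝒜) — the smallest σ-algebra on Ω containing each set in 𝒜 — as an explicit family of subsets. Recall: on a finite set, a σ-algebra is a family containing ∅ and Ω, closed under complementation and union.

Begin from { {}, {δ}, {β,γ}, {γ,δ}, {α,β,δ}, Ω } (that is, 𝒜 plus ∅ and Ω).
Round 1: 5 new —
  {γ}  = {α,β,δ}ᶜ
  {α,β}  = {γ,δ}ᶜ
  {α,δ}  = {β,γ}ᶜ
  {α,β,γ}  = {δ}ᶜ
  {β,γ,δ}  = {γ,δ} ∪ {β,γ}
  [11 total]
Round 2: +2 →
  {α}  = {β,γ,δ}ᶜ
  {α,γ,δ}  = {γ,δ} ∪ {α,δ}
  [13 total]
Round 3: 2 new —
  {β}  = {α,γ,δ}ᶜ
  {α,γ}  = {γ} ∪ {α}
  [15 total]
Round 4 (1 new):
  {β,δ}  = {α,γ}ᶜ
  [16 total]
Round 5: no new sets; the family is a σ-algebra.

Hence σ(𝒜) has 16 members: { {}, {α}, {β}, {γ}, {δ}, {α,β}, {α,γ}, {α,δ}, {β,γ}, {β,δ}, {γ,δ}, {α,β,γ}, {α,β,δ}, {α,γ,δ}, {β,γ,δ}, Ω }.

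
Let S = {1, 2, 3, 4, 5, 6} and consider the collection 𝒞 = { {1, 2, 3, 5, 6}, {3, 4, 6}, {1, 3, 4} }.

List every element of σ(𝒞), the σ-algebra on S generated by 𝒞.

σ(𝒞) (32 sets): { ∅, {1}, {3}, {4}, {6}, {1, 3}, {1, 4}, {1, 6}, {2, 5}, {3, 4}, {3, 6}, {4, 6}, {1, 2, 5}, {1, 3, 4}, {1, 3, 6}, {1, 4, 6}, {2, 3, 5}, {2, 4, 5}, {2, 5, 6}, {3, 4, 6}, {1, 2, 3, 5}, {1, 2, 4, 5}, {1, 2, 5, 6}, {1, 3, 4, 6}, {2, 3, 4, 5}, {2, 3, 5, 6}, {2, 4, 5, 6}, {1, 2, 3, 4, 5}, {1, 2, 3, 5, 6}, {1, 2, 4, 5, 6}, {2, 3, 4, 5, 6}, S }

Check:
Begin from { ∅, {1, 3, 4}, {3, 4, 6}, {1, 2, 3, 5, 6}, S } (that is, 𝒞 plus ∅ and S).
Step 1: +4 →
  {4}  = complement {1, 2, 3, 5, 6}
  {1, 2, 5}  = complement {3, 4, 6}
  {2, 5, 6}  = complement {1, 3, 4}
  {1, 3, 4, 6}  = {1, 3, 4} ∪ {3, 4, 6}
  |family| = 9
Step 2. New:
  {2, 5}  = complement {1, 3, 4, 6}
  {1, 2, 4, 5}  = {1, 2, 5} ∪ {4}
  {1, 2, 5, 6}  = {2, 5, 6} ∪ {1, 2, 5}
  {2, 4, 5, 6}  = {2, 5, 6} ∪ {4}
  {1, 2, 3, 4, 5}  = {1, 2, 5} ∪ {1, 3, 4}
  {2, 3, 4, 5, 6}  = {2, 5, 6} ∪ {3, 4, 6}
  |family| = 15
Step 3: +7 →
  {1}  = complement {2, 3, 4, 5, 6}
  {6}  = complement {1, 2, 3, 4, 5}
  {1, 3}  = complement {2, 4, 5, 6}
  {3, 4}  = complement {1, 2, 5, 6}
  {3, 6}  = complement {1, 2, 4, 5}
  {2, 4, 5}  = {2, 5} ∪ {4}
  {1, 2, 4, 5, 6}  = {1, 2, 5} ∪ {2, 4, 5, 6}
  |family| = 22
Step 4 (8 new):
  {3}  = complement {1, 2, 4, 5, 6}
  {1, 4}  = {4} ∪ {1}
  {1, 6}  = {6} ∪ {1}
  {4, 6}  = {6} ∪ {4}
  {1, 3, 6}  = complement {2, 4, 5}
  {1, 2, 3, 5}  = {2, 5} ∪ {1, 3}
  {2, 3, 4, 5}  = {2, 5} ∪ {3, 4}
  {2, 3, 5, 6}  = {2, 5} ∪ {3, 6}
  |family| = 30
Step 5: 2 new —
  {1, 4, 6}  = {1} ∪ {4, 6}
  {2, 3, 5}  = {2, 5} ∪ {3}
  |family| = 32
Step 6: closed — nothing new.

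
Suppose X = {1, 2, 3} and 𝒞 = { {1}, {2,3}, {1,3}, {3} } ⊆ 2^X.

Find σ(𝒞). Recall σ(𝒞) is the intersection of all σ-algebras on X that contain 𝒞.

σ(𝒞) (8 sets): { {}, {1}, {2}, {3}, {1,2}, {1,3}, {2,3}, X }

Working:
Begin from { {}, {1}, {3}, {1,3}, {2,3}, X } (that is, 𝒞 plus ∅ and X).
Round 1: +2 →
  {2}  = {1,3}ᶜ
  {1,2}  = {3}ᶜ
  |family| = 8
Round 2: no new sets; the family is a σ-algebra.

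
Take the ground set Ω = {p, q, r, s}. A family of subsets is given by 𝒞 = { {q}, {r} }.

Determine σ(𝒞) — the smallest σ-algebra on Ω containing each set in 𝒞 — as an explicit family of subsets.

Answer: σ(𝒞) = { {}, {q}, {r}, {p, s}, {q, r}, {p, q, s}, {p, r, s}, Ω }

Trace:
Take S₀ = 𝒞 ∪ {∅, Ω} = { {}, {q}, {r}, Ω }.
Pass 1 adds 3:
  {q, r}  = {r} ∪ {q}
  {p, q, s}  = Ω∖{r}
  {p, r, s}  = Ω∖{q}
  — 7 sets.
Pass 2 adds 1:
  {p, s}  = Ω∖{q, r}
  — 8 sets.
Pass 3 adds nothing — fixpoint reached.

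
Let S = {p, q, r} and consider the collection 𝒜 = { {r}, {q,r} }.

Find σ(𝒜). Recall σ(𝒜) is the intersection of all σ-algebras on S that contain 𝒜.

Take S₀ = 𝒜 ∪ {∅, S} = { {}, {r}, {q,r}, S }.
Iteration 1: 2 new —
  {p}  = complement {q,r}
  {p,q}  = complement {r}
  [6 total]
Iteration 2. New:
  {p,r}  = {r} ∪ {p}
  [7 total]
Iteration 3: +1 →
  {q}  = complement {p,r}
  [8 total]
Iteration 4: no new sets; the family is a σ-algebra.

|σ(𝒜)| = 8.  σ(𝒜) = { {}, {p}, {q}, {r}, {p,q}, {p,r}, {q,r}, S }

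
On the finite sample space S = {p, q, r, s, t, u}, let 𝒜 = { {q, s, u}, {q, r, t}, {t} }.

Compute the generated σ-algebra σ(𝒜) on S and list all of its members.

Start: 𝒜 ∪ {∅, S} = { ∅, {t}, {q, r, t}, {q, s, u}, S }.
Iteration 1 adds 5:
  {p, r, t}  = ᶜ of {q, s, u}
  {p, s, u}  = ᶜ of {q, r, t}
  {q, s, t, u}  = {q, s, u} ∪ {t}
  {p, q, r, s, u}  = ᶜ of {t}
  {q, r, s, t, u}  = {q, s, u} ∪ {q, r, t}
  [10 total]
Iteration 2: +7 →
  {p}  = ᶜ of {q, r, s, t, u}
  {p, r}  = ᶜ of {q, s, t, u}
  {p, q, r, t}  = {p, r, t} ∪ {q, r, t}
  {p, q, s, u}  = {q, s, u} ∪ {p, s, u}
  {p, s, t, u}  = {p, s, u} ∪ {t}
  {p, q, s, t, u}  = {p, s, u} ∪ {q, s, t, u}
  {p, r, s, t, u}  = {p, r, t} ∪ {p, s, u}
  [17 total]
Iteration 3. New:
  {q}  = ᶜ of {p, r, s, t, u}
  {r}  = ᶜ of {p, q, s, t, u}
  {p, t}  = {t} ∪ {p}
  {q, r}  = ᶜ of {p, s, t, u}
  {r, t}  = ᶜ of {p, q, s, u}
  {s, u}  = ᶜ of {p, q, r, t}
  {p, r, s, u}  = {p, r} ∪ {p, s, u}
  [24 total]
Iteration 4: +8 →
  {p, q}  = {q} ∪ {p}
  {q, t}  = ᶜ of {p, r, s, u}
  {p, q, r}  = {q} ∪ {p, r}
  {p, q, t}  = {q} ∪ {p, t}
  {r, s, u}  = {r} ∪ {s, u}
  {s, t, u}  = {t} ∪ {s, u}
  {q, r, s, u}  = ᶜ of {p, t}
  {r, s, t, u}  = {r, t} ∪ {s, u}
  [32 total]
Iteration 5: already closed under ᶜ and ∪.

σ(𝒜) = { ∅, {p}, {q}, {r}, {t}, {p, q}, {p, r}, {p, t}, {q, r}, {q, t}, {r, t}, {s, u}, {p, q, r}, {p, q, t}, {p, r, t}, {p, s, u}, {q, r, t}, {q, s, u}, {r, s, u}, {s, t, u}, {p, q, r, t}, {p, q, s, u}, {p, r, s, u}, {p, s, t, u}, {q, r, s, u}, {q, s, t, u}, {r, s, t, u}, {p, q, r, s, u}, {p, q, s, t, u}, {p, r, s, t, u}, {q, r, s, t, u}, S }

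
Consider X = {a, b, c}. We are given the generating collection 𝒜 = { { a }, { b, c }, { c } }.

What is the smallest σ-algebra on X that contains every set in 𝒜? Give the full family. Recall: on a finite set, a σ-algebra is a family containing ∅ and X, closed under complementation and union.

σ(𝒜) = { {}, { a }, { b }, { c }, { a, b }, { a, c }, { b, c }, X }

Working:
Seed the family with 𝒜 together with ∅ and X: { {}, { a }, { c }, { b, c }, X }.
Iteration 1: +2 →
  { a, b }  = { c }ᶜ
  { a, c }  = { c } ∪ { a }
  (now 7)
Iteration 2. New:
  { b }  = { a, c }ᶜ
  (now 8)
Iteration 3: already closed under ᶜ and ∪.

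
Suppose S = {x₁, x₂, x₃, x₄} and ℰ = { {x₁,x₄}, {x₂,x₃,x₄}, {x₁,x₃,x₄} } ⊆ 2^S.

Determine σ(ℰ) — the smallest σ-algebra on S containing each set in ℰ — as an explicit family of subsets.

σ(ℰ) (16 sets): { {}, {x₁}, {x₂}, {x₃}, {x₄}, {x₁,x₂}, {x₁,x₃}, {x₁,x₄}, {x₂,x₃}, {x₂,x₄}, {x₃,x₄}, {x₁,x₂,x₃}, {x₁,x₂,x₄}, {x₁,x₃,x₄}, {x₂,x₃,x₄}, S }

Working:
Begin from { {}, {x₁,x₄}, {x₁,x₃,x₄}, {x₂,x₃,x₄}, S } (that is, ℰ plus ∅ and S).
Iteration 1: 3 new —
  {x₁}  = complement {x₂,x₃,x₄}
  {x₂}  = complement {x₁,x₃,x₄}
  {x₂,x₃}  = complement {x₁,x₄}
Iteration 2: 3 new —
  {x₁,x₂}  = {x₂} ∪ {x₁}
  {x₁,x₂,x₃}  = {x₂,x₃} ∪ {x₁}
  {x₁,x₂,x₄}  = {x₂} ∪ {x₁,x₄}
Iteration 3. New:
  {x₃}  = complement {x₁,x₂,x₄}
  {x₄}  = complement {x₁,x₂,x₃}
  {x₃,x₄}  = complement {x₁,x₂}
Iteration 4. New:
  {x₁,x₃}  = {x₃} ∪ {x₁}
  {x₂,x₄}  = {x₄} ∪ {x₂}
Iteration 5: no new sets; the family is a σ-algebra.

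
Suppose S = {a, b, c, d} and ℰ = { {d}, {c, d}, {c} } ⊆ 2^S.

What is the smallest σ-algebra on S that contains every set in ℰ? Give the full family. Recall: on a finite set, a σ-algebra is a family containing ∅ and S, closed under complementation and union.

σ(ℰ) (8 sets): { {}, {c}, {d}, {a, b}, {c, d}, {a, b, c}, {a, b, d}, S }

Derivation:
Take S₀ = ℰ ∪ {∅, S} = { {}, {c}, {d}, {c, d}, S }.
Round 1. New:
  {a, b}  = {c, d}ᶜ
  {a, b, c}  = {d}ᶜ
  {a, b, d}  = {c}ᶜ
  [8 total]
Round 2: no new sets; the family is a σ-algebra.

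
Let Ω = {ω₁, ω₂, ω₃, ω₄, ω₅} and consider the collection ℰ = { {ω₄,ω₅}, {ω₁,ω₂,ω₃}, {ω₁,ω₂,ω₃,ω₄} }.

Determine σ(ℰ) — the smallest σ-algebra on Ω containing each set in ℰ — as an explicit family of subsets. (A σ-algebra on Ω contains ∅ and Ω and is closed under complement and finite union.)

Initial family (5 sets): { {}, {ω₄,ω₅}, {ω₁,ω₂,ω₃}, {ω₁,ω₂,ω₃,ω₄}, Ω }.
Round 1. New:
  {ω₅}  = Ω∖{ω₁,ω₂,ω₃,ω₄}
  (now 6)
Round 2 adds 1:
  {ω₁,ω₂,ω₃,ω₅}  = {ω₁,ω₂,ω₃} ∪ {ω₅}
  (now 7)
Round 3. New:
  {ω₄}  = Ω∖{ω₁,ω₂,ω₃,ω₅}
  (now 8)
Round 4: closed — nothing new.

Hence σ(ℰ) has 8 members: { {}, {ω₄}, {ω₅}, {ω₄,ω₅}, {ω₁,ω₂,ω₃}, {ω₁,ω₂,ω₃,ω₄}, {ω₁,ω₂,ω₃,ω₅}, Ω }.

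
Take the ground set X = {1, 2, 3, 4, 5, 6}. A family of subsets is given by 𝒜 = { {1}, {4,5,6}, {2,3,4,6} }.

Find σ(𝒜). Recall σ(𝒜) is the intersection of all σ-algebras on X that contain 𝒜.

σ(𝒜) = { {}, {1}, {5}, {1,5}, {2,3}, {4,6}, {1,2,3}, {1,4,6}, {2,3,5}, {4,5,6}, {1,2,3,5}, {1,4,5,6}, {2,3,4,6}, {1,2,3,4,6}, {2,3,4,5,6}, X }

Check:
Seed the family with 𝒜 together with ∅ and X: { {}, {1}, {4,5,6}, {2,3,4,6}, X }.
Round 1: +5 →
  {1,5}  = ᶜ of {2,3,4,6}
  {1,2,3}  = ᶜ of {4,5,6}
  {1,4,5,6}  = {4,5,6} ∪ {1}
  {1,2,3,4,6}  = {2,3,4,6} ∪ {1}
  {2,3,4,5,6}  = ᶜ of {1}
  (now 10)
Round 2: 3 new —
  {5}  = ᶜ of {1,2,3,4,6}
  {2,3}  = ᶜ of {1,4,5,6}
  {1,2,3,5}  = {1,2,3} ∪ {1,5}
  (now 13)
Round 3. New:
  {4,6}  = ᶜ of {1,2,3,5}
  {2,3,5}  = {2,3} ∪ {5}
  (now 15)
Round 4 (1 new):
  {1,4,6}  = ᶜ of {2,3,5}
  (now 16)
Round 5: no new sets; the family is a σ-algebra.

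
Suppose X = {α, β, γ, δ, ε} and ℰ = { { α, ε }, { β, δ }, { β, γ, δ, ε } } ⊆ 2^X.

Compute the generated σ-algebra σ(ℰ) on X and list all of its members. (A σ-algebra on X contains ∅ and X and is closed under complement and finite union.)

σ(ℰ) (16 sets): { ∅, { α }, { γ }, { ε }, { α, γ }, { α, ε }, { β, δ }, { γ, ε }, { α, β, δ }, { α, γ, ε }, { β, γ, δ }, { β, δ, ε }, { α, β, γ, δ }, { α, β, δ, ε }, { β, γ, δ, ε }, X }

Trace:
Seed the family with ℰ together with ∅ and X: { ∅, { α, ε }, { β, δ }, { β, γ, δ, ε }, X }.
Pass 1 (4 new):
  { α }  = { β, γ, δ, ε }ᶜ
  { α, γ, ε }  = { β, δ }ᶜ
  { β, γ, δ }  = { α, ε }ᶜ
  { α, β, δ, ε }  = { α, ε } ∪ { β, δ }
  — 9 sets.
Pass 2: 3 new —
  { γ }  = { α, β, δ, ε }ᶜ
  { α, β, δ }  = { β, δ } ∪ { α }
  { α, β, γ, δ }  = { β, γ, δ } ∪ { α }
  — 12 sets.
Pass 3 adds 3:
  { ε }  = { α, β, γ, δ }ᶜ
  { α, γ }  = { γ } ∪ { α }
  { γ, ε }  = { α, β, δ }ᶜ
  — 15 sets.
Pass 4: 1 new —
  { β, δ, ε }  = { α, γ }ᶜ
  — 16 sets.
Pass 5: closed — nothing new.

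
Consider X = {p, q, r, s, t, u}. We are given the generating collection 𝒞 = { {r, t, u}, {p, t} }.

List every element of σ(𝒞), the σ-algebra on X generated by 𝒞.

σ(𝒞) (16 sets): { {}, {p}, {t}, {p, t}, {q, s}, {r, u}, {p, q, s}, {p, r, u}, {q, s, t}, {r, t, u}, {p, q, s, t}, {p, r, t, u}, {q, r, s, u}, {p, q, r, s, u}, {q, r, s, t, u}, X }

Working:
Start: 𝒞 ∪ {∅, X} = { {}, {p, t}, {r, t, u}, X }.
Pass 1 (3 new):
  {p, q, s}  = ᶜ of {r, t, u}
  {p, r, t, u}  = {p, t} ∪ {r, t, u}
  {q, r, s, u}  = ᶜ of {p, t}
  (now 7)
Pass 2: +4 →
  {q, s}  = ᶜ of {p, r, t, u}
  {p, q, s, t}  = {p, t} ∪ {p, q, s}
  {p, q, r, s, u}  = {q, r, s, u} ∪ {p, q, s}
  {q, r, s, t, u}  = {q, r, s, u} ∪ {r, t, u}
  (now 11)
Pass 3: 3 new —
  {p}  = ᶜ of {q, r, s, t, u}
  {t}  = ᶜ of {p, q, r, s, u}
  {r, u}  = ᶜ of {p, q, s, t}
  (now 14)
Pass 4. New:
  {p, r, u}  = {r, u} ∪ {p}
  {q, s, t}  = {q, s} ∪ {t}
  (now 16)
Pass 5 adds nothing — fixpoint reached.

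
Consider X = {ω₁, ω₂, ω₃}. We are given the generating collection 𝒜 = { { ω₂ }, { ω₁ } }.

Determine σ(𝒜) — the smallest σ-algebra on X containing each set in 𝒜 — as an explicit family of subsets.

σ(𝒜) = { ∅, { ω₁ }, { ω₂ }, { ω₃ }, { ω₁, ω₂ }, { ω₁, ω₃ }, { ω₂, ω₃ }, X }

Working:
Take S₀ = 𝒜 ∪ {∅, X} = { ∅, { ω₁ }, { ω₂ }, X }.
Round 1: +3 →
  { ω₁, ω₂ }  = { ω₂ } ∪ { ω₁ }
  { ω₁, ω₃ }  = complement { ω₂ }
  { ω₂, ω₃ }  = complement { ω₁ }
  [7 total]
Round 2 (1 new):
  { ω₃ }  = complement { ω₁, ω₂ }
  [8 total]
Round 3: already closed under ᶜ and ∪.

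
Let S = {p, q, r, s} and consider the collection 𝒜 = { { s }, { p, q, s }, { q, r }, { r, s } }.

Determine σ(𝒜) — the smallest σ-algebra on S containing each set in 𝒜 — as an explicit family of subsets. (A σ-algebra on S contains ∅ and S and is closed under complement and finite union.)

Take S₀ = 𝒜 ∪ {∅, S} = { {}, { s }, { q, r }, { r, s }, { p, q, s }, S }.
Iteration 1. New:
  { r }  = { p, q, s }ᶜ
  { p, q }  = { r, s }ᶜ
  { p, s }  = { q, r }ᶜ
  { p, q, r }  = { s }ᶜ
  { q, r, s }  = { r, s } ∪ { q, r }
  [11 total]
Iteration 2 (2 new):
  { p }  = { q, r, s }ᶜ
  { p, r, s }  = { r, s } ∪ { p, s }
  [13 total]
Iteration 3: +2 →
  { q }  = { p, r, s }ᶜ
  { p, r }  = { r } ∪ { p }
  [15 total]
Iteration 4 adds 1:
  { q, s }  = { p, r }ᶜ
  [16 total]
Iteration 5: already closed under ᶜ and ∪.

σ(𝒜) = { {}, { p }, { q }, { r }, { s }, { p, q }, { p, r }, { p, s }, { q, r }, { q, s }, { r, s }, { p, q, r }, { p, q, s }, { p, r, s }, { q, r, s }, S }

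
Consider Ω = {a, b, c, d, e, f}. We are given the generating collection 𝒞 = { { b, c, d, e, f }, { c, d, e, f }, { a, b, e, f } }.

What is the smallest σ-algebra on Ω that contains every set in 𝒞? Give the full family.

Begin from { {  }, { a, b, e, f }, { c, d, e, f }, { b, c, d, e, f }, Ω } (that is, 𝒞 plus ∅ and Ω).
Round 1 (3 new):
  { a }  = Ω∖{ b, c, d, e, f }
  { a, b }  = Ω∖{ c, d, e, f }
  { c, d }  = Ω∖{ a, b, e, f }
  |family| = 8
Round 2: +3 →
  { a, c, d }  = { c, d } ∪ { a }
  { a, b, c, d }  = { c, d } ∪ { a, b }
  { a, c, d, e, f }  = { a } ∪ { c, d, e, f }
  |family| = 11
Round 3 (3 new):
  { b }  = Ω∖{ a, c, d, e, f }
  { e, f }  = Ω∖{ a, b, c, d }
  { b, e, f }  = Ω∖{ a, c, d }
  |family| = 14
Round 4: 2 new —
  { a, e, f }  = { e, f } ∪ { a }
  { b, c, d }  = { c, d } ∪ { b }
  |family| = 16
Round 5: no new sets; the family is a σ-algebra.

Therefore σ(𝒞) = { {  }, { a }, { b }, { a, b }, { c, d }, { e, f }, { a, c, d }, { a, e, f }, { b, c, d }, { b, e, f }, { a, b, c, d }, { a, b, e, f }, { c, d, e, f }, { a, c, d, e, f }, { b, c, d, e, f }, Ω } (|σ(𝒞)| = 16).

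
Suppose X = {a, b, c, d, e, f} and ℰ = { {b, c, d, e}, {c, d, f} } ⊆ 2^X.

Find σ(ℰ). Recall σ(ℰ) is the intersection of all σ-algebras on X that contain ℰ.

Answer: σ(ℰ) = { ∅, {a}, {f}, {a, f}, {b, e}, {c, d}, {a, b, e}, {a, c, d}, {b, e, f}, {c, d, f}, {a, b, e, f}, {a, c, d, f}, {b, c, d, e}, {a, b, c, d, e}, {b, c, d, e, f}, X }

Derivation:
Start: ℰ ∪ {∅, X} = { ∅, {c, d, f}, {b, c, d, e}, X }.
Round 1 adds 3:
  {a, f}  = X∖{b, c, d, e}
  {a, b, e}  = X∖{c, d, f}
  {b, c, d, e, f}  = {c, d, f} ∪ {b, c, d, e}
Round 2. New:
  {a}  = X∖{b, c, d, e, f}
  {a, b, e, f}  = {a, b, e} ∪ {a, f}
  {a, c, d, f}  = {a, f} ∪ {c, d, f}
  {a, b, c, d, e}  = {a, b, e} ∪ {b, c, d, e}
Round 3 (3 new):
  {f}  = X∖{a, b, c, d, e}
  {b, e}  = X∖{a, c, d, f}
  {c, d}  = X∖{a, b, e, f}
Round 4. New:
  {a, c, d}  = {c, d} ∪ {a}
  {b, e, f}  = {b, e} ∪ {f}
After Round 5 the family is unchanged; done.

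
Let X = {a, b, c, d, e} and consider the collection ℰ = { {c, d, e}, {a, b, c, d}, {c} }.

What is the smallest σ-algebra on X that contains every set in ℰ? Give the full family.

σ(ℰ) (16 sets): { {}, {c}, {d}, {e}, {a, b}, {c, d}, {c, e}, {d, e}, {a, b, c}, {a, b, d}, {a, b, e}, {c, d, e}, {a, b, c, d}, {a, b, c, e}, {a, b, d, e}, X }

Working:
Seed the family with ℰ together with ∅ and X: { {}, {c}, {c, d, e}, {a, b, c, d}, X }.
Pass 1 adds 3:
  {e}  = {a, b, c, d}ᶜ
  {a, b}  = {c, d, e}ᶜ
  {a, b, d, e}  = {c}ᶜ
  |family| = 8
Pass 2: +3 →
  {c, e}  = {c} ∪ {e}
  {a, b, c}  = {c} ∪ {a, b}
  {a, b, e}  = {a, b} ∪ {e}
  |family| = 11
Pass 3. New:
  {c, d}  = {a, b, e}ᶜ
  {d, e}  = {a, b, c}ᶜ
  {a, b, d}  = {c, e}ᶜ
  {a, b, c, e}  = {c} ∪ {a, b, e}
  |family| = 15
Pass 4 (1 new):
  {d}  = {a, b, c, e}ᶜ
  |family| = 16
Pass 5: no new sets; the family is a σ-algebra.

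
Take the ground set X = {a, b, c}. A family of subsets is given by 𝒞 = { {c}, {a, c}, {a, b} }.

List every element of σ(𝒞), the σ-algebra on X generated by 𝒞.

Seed the family with 𝒞 together with ∅ and X: { {}, {c}, {a, b}, {a, c}, X }.
Iteration 1. New:
  {b}  = ᶜ of {a, c}
  [6 total]
Iteration 2 adds 1:
  {b, c}  = {c} ∪ {b}
  [7 total]
Iteration 3. New:
  {a}  = ᶜ of {b, c}
  [8 total]
Iteration 4: stable.

Therefore σ(𝒞) = { {}, {a}, {b}, {c}, {a, b}, {a, c}, {b, c}, X } (|σ(𝒞)| = 8).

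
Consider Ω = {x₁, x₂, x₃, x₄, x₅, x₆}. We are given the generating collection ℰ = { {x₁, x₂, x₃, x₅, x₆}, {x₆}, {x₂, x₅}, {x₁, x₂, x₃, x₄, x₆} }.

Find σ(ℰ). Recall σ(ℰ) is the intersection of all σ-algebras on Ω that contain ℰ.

Seed the family with ℰ together with ∅ and Ω: { {}, {x₆}, {x₂, x₅}, {x₁, x₂, x₃, x₄, x₆}, {x₁, x₂, x₃, x₅, x₆}, Ω }.
Iteration 1: +5 →
  {x₄}  = complement {x₁, x₂, x₃, x₅, x₆}
  {x₅}  = complement {x₁, x₂, x₃, x₄, x₆}
  {x₂, x₅, x₆}  = {x₂, x₅} ∪ {x₆}
  {x₁, x₃, x₄, x₆}  = complement {x₂, x₅}
  {x₁, x₂, x₃, x₄, x₅}  = complement {x₆}
  |family| = 11
Iteration 2. New:
  {x₄, x₅}  = {x₅} ∪ {x₄}
  {x₄, x₆}  = {x₆} ∪ {x₄}
  {x₅, x₆}  = {x₆} ∪ {x₅}
  {x₁, x₃, x₄}  = complement {x₂, x₅, x₆}
  {x₂, x₄, x₅}  = {x₂, x₅} ∪ {x₄}
  {x₂, x₄, x₅, x₆}  = {x₂, x₅, x₆} ∪ {x₄}
  {x₁, x₃, x₄, x₅, x₆}  = {x₅} ∪ {x₁, x₃, x₄, x₆}
  |family| = 18
Iteration 3. New:
  {x₂}  = complement {x₁, x₃, x₄, x₅, x₆}
  {x₁, x₃}  = complement {x₂, x₄, x₅, x₆}
  {x₁, x₃, x₆}  = complement {x₂, x₄, x₅}
  {x₄, x₅, x₆}  = {x₄, x₅} ∪ {x₅, x₆}
  {x₁, x₂, x₃, x₄}  = complement {x₅, x₆}
  {x₁, x₂, x₃, x₅}  = complement {x₄, x₆}
  {x₁, x₂, x₃, x₆}  = complement {x₄, x₅}
  {x₁, x₃, x₄, x₅}  = {x₄, x₅} ∪ {x₁, x₃, x₄}
  |family| = 26
Iteration 4 adds 6:
  {x₂, x₄}  = {x₂} ∪ {x₄}
  {x₂, x₆}  = complement {x₁, x₃, x₄, x₅}
  {x₁, x₂, x₃}  = complement {x₄, x₅, x₆}
  {x₁, x₃, x₅}  = {x₅} ∪ {x₁, x₃}
  {x₂, x₄, x₆}  = {x₂} ∪ {x₄, x₆}
  {x₁, x₃, x₅, x₆}  = {x₅, x₆} ∪ {x₁, x₃, x₆}
  |family| = 32
Iteration 5: no new sets; the family is a σ-algebra.

Hence σ(ℰ) has 32 members: { {}, {x₂}, {x₄}, {x₅}, {x₆}, {x₁, x₃}, {x₂, x₄}, {x₂, x₅}, {x₂, x₆}, {x₄, x₅}, {x₄, x₆}, {x₅, x₆}, {x₁, x₂, x₃}, {x₁, x₃, x₄}, {x₁, x₃, x₅}, {x₁, x₃, x₆}, {x₂, x₄, x₅}, {x₂, x₄, x₆}, {x₂, x₅, x₆}, {x₄, x₅, x₆}, {x₁, x₂, x₃, x₄}, {x₁, x₂, x₃, x₅}, {x₁, x₂, x₃, x₆}, {x₁, x₃, x₄, x₅}, {x₁, x₃, x₄, x₆}, {x₁, x₃, x₅, x₆}, {x₂, x₄, x₅, x₆}, {x₁, x₂, x₃, x₄, x₅}, {x₁, x₂, x₃, x₄, x₆}, {x₁, x₂, x₃, x₅, x₆}, {x₁, x₃, x₄, x₅, x₆}, Ω }.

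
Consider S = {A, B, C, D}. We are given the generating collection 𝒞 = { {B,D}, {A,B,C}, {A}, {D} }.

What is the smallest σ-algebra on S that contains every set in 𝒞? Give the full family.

σ(𝒞) (16 sets): { {}, {A}, {B}, {C}, {D}, {A,B}, {A,C}, {A,D}, {B,C}, {B,D}, {C,D}, {A,B,C}, {A,B,D}, {A,C,D}, {B,C,D}, S }

Derivation:
Initial family (6 sets): { {}, {A}, {D}, {B,D}, {A,B,C}, S }.
Step 1: 4 new —
  {A,C}  = ᶜ of {B,D}
  {A,D}  = {D} ∪ {A}
  {A,B,D}  = {B,D} ∪ {A}
  {B,C,D}  = ᶜ of {A}
  (now 10)
Step 2: +3 →
  {C}  = ᶜ of {A,B,D}
  {B,C}  = ᶜ of {A,D}
  {A,C,D}  = {A,D} ∪ {A,C}
  (now 13)
Step 3: +2 →
  {B}  = ᶜ of {A,C,D}
  {C,D}  = {C} ∪ {D}
  (now 15)
Step 4 adds 1:
  {A,B}  = ᶜ of {C,D}
  (now 16)
Step 5: already closed under ᶜ and ∪.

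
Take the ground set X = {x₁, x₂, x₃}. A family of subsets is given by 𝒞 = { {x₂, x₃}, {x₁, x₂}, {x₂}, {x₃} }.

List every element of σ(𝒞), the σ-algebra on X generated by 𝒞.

Start: 𝒞 ∪ {∅, X} = { {}, {x₂}, {x₃}, {x₁, x₂}, {x₂, x₃}, X }.
Step 1: 2 new —
  {x₁}  = X∖{x₂, x₃}
  {x₁, x₃}  = X∖{x₂}
  [8 total]
Step 2: stable.

σ(𝒞) = { {}, {x₁}, {x₂}, {x₃}, {x₁, x₂}, {x₁, x₃}, {x₂, x₃}, X }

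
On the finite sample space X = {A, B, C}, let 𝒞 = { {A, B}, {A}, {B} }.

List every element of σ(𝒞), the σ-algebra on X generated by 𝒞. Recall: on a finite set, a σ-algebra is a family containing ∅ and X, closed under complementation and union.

σ(𝒞) = { ∅, {A}, {B}, {C}, {A, B}, {A, C}, {B, C}, X }

Working:
Take S₀ = 𝒞 ∪ {∅, X} = { ∅, {A}, {B}, {A, B}, X }.
Round 1: 3 new —
  {C}  = complement {A, B}
  {A, C}  = complement {B}
  {B, C}  = complement {A}
  (now 8)
Round 2: stable.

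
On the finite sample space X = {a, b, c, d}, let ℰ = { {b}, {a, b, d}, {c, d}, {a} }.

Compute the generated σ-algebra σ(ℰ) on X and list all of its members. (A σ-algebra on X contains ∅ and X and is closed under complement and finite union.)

Take S₀ = ℰ ∪ {∅, X} = { {}, {a}, {b}, {c, d}, {a, b, d}, X }.
Pass 1: +4 →
  {c}  = ᶜ of {a, b, d}
  {a, b}  = ᶜ of {c, d}
  {a, c, d}  = ᶜ of {b}
  {b, c, d}  = ᶜ of {a}
  — 10 sets.
Pass 2 (3 new):
  {a, c}  = {c} ∪ {a}
  {b, c}  = {b} ∪ {c}
  {a, b, c}  = {a, b} ∪ {c}
  — 13 sets.
Pass 3 (3 new):
  {d}  = ᶜ of {a, b, c}
  {a, d}  = ᶜ of {b, c}
  {b, d}  = ᶜ of {a, c}
  — 16 sets.
After Pass 4 the family is unchanged; done.

|σ(ℰ)| = 16.  σ(ℰ) = { {}, {a}, {b}, {c}, {d}, {a, b}, {a, c}, {a, d}, {b, c}, {b, d}, {c, d}, {a, b, c}, {a, b, d}, {a, c, d}, {b, c, d}, X }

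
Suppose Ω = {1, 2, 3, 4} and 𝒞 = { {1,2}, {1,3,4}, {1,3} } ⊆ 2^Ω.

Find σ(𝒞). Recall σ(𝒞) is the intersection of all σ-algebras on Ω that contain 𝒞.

σ(𝒞) (16 sets): { {}, {1}, {2}, {3}, {4}, {1,2}, {1,3}, {1,4}, {2,3}, {2,4}, {3,4}, {1,2,3}, {1,2,4}, {1,3,4}, {2,3,4}, Ω }

Check:
Begin from { {}, {1,2}, {1,3}, {1,3,4}, Ω } (that is, 𝒞 plus ∅ and Ω).
Pass 1. New:
  {2}  = complement {1,3,4}
  {2,4}  = complement {1,3}
  {3,4}  = complement {1,2}
  {1,2,3}  = {1,2} ∪ {1,3}
  — 9 sets.
Pass 2: 3 new —
  {4}  = complement {1,2,3}
  {1,2,4}  = {1,2} ∪ {2,4}
  {2,3,4}  = {3,4} ∪ {2}
  — 12 sets.
Pass 3 (2 new):
  {1}  = complement {2,3,4}
  {3}  = complement {1,2,4}
  — 14 sets.
Pass 4 (2 new):
  {1,4}  = {4} ∪ {1}
  {2,3}  = {3} ∪ {2}
  — 16 sets.
Pass 5: stable.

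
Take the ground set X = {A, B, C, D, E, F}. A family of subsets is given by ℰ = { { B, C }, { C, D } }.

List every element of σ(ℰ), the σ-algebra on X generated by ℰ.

Initial family (4 sets): { {  }, { B, C }, { C, D }, X }.
Pass 1 (3 new):
  { B, C, D }  = { C, D } ∪ { B, C }
  { A, B, E, F }  = X∖{ C, D }
  { A, D, E, F }  = X∖{ B, C }
  (now 7)
Pass 2: 4 new —
  { A, E, F }  = X∖{ B, C, D }
  { A, B, C, E, F }  = { B, C } ∪ { A, B, E, F }
  { A, B, D, E, F }  = { A, D, E, F } ∪ { A, B, E, F }
  { A, C, D, E, F }  = { C, D } ∪ { A, D, E, F }
  (now 11)
Pass 3: 3 new —
  { B }  = X∖{ A, C, D, E, F }
  { C }  = X∖{ A, B, D, E, F }
  { D }  = X∖{ A, B, C, E, F }
  (now 14)
Pass 4 adds 2:
  { B, D }  = { B } ∪ { D }
  { A, C, E, F }  = { C } ∪ { A, E, F }
  (now 16)
Pass 5: already closed under ᶜ and ∪.

|σ(ℰ)| = 16.  σ(ℰ) = { {  }, { B }, { C }, { D }, { B, C }, { B, D }, { C, D }, { A, E, F }, { B, C, D }, { A, B, E, F }, { A, C, E, F }, { A, D, E, F }, { A, B, C, E, F }, { A, B, D, E, F }, { A, C, D, E, F }, X }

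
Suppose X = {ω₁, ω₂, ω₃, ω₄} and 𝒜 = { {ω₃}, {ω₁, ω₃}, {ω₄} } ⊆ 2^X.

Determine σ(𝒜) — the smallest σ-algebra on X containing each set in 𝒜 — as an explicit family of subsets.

Take S₀ = 𝒜 ∪ {∅, X} = { {}, {ω₃}, {ω₄}, {ω₁, ω₃}, X }.
Round 1 (5 new):
  {ω₂, ω₄}  = ᶜ of {ω₁, ω₃}
  {ω₃, ω₄}  = {ω₃} ∪ {ω₄}
  {ω₁, ω₂, ω₃}  = ᶜ of {ω₄}
  {ω₁, ω₂, ω₄}  = ᶜ of {ω₃}
  {ω₁, ω₃, ω₄}  = {ω₁, ω₃} ∪ {ω₄}
  [10 total]
Round 2 (3 new):
  {ω₂}  = ᶜ of {ω₁, ω₃, ω₄}
  {ω₁, ω₂}  = ᶜ of {ω₃, ω₄}
  {ω₂, ω₃, ω₄}  = {ω₃, ω₄} ∪ {ω₂, ω₄}
  [13 total]
Round 3 (2 new):
  {ω₁}  = ᶜ of {ω₂, ω₃, ω₄}
  {ω₂, ω₃}  = {ω₃} ∪ {ω₂}
  [15 total]
Round 4: 1 new —
  {ω₁, ω₄}  = ᶜ of {ω₂, ω₃}
  [16 total]
Round 5 adds nothing — fixpoint reached.

|σ(𝒜)| = 16.  σ(𝒜) = { {}, {ω₁}, {ω₂}, {ω₃}, {ω₄}, {ω₁, ω₂}, {ω₁, ω₃}, {ω₁, ω₄}, {ω₂, ω₃}, {ω₂, ω₄}, {ω₃, ω₄}, {ω₁, ω₂, ω₃}, {ω₁, ω₂, ω₄}, {ω₁, ω₃, ω₄}, {ω₂, ω₃, ω₄}, X }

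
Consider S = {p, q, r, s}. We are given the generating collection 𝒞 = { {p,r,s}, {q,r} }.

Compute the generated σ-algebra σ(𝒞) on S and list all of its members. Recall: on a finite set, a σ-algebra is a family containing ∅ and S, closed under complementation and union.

Take S₀ = 𝒞 ∪ {∅, S} = { {}, {q,r}, {p,r,s}, S }.
Round 1. New:
  {q}  = complement {p,r,s}
  {p,s}  = complement {q,r}
Round 2: +1 →
  {p,q,s}  = {p,s} ∪ {q}
Round 3 adds 1:
  {r}  = complement {p,q,s}
Round 4: stable.

Hence σ(𝒞) has 8 members: { {}, {q}, {r}, {p,s}, {q,r}, {p,q,s}, {p,r,s}, S }.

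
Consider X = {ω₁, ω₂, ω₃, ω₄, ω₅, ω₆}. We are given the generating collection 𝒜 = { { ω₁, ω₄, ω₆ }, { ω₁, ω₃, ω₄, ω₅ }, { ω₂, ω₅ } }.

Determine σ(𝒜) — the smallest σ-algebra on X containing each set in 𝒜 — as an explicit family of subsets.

Take S₀ = 𝒜 ∪ {∅, X} = { ∅, { ω₂, ω₅ }, { ω₁, ω₄, ω₆ }, { ω₁, ω₃, ω₄, ω₅ }, X }.
Iteration 1: 6 new —
  { ω₂, ω₆ }  = X∖{ ω₁, ω₃, ω₄, ω₅ }
  { ω₂, ω₃, ω₅ }  = X∖{ ω₁, ω₄, ω₆ }
  { ω₁, ω₃, ω₄, ω₆ }  = X∖{ ω₂, ω₅ }
  { ω₁, ω₂, ω₃, ω₄, ω₅ }  = { ω₂, ω₅ } ∪ { ω₁, ω₃, ω₄, ω₅ }
  { ω₁, ω₂, ω₄, ω₅, ω₆ }  = { ω₂, ω₅ } ∪ { ω₁, ω₄, ω₆ }
  { ω₁, ω₃, ω₄, ω₅, ω₆ }  = { ω₁, ω₃, ω₄, ω₅ } ∪ { ω₁, ω₄, ω₆ }
  |family| = 11
Iteration 2 (7 new):
  { ω₂ }  = X∖{ ω₁, ω₃, ω₄, ω₅, ω₆ }
  { ω₃ }  = X∖{ ω₁, ω₂, ω₄, ω₅, ω₆ }
  { ω₆ }  = X∖{ ω₁, ω₂, ω₃, ω₄, ω₅ }
  { ω₂, ω₅, ω₆ }  = { ω₂, ω₅ } ∪ { ω₂, ω₆ }
  { ω₁, ω₂, ω₄, ω₆ }  = { ω₂, ω₆ } ∪ { ω₁, ω₄, ω₆ }
  { ω₂, ω₃, ω₅, ω₆ }  = { ω₂, ω₆ } ∪ { ω₂, ω₃, ω₅ }
  { ω₁, ω₂, ω₃, ω₄, ω₆ }  = { ω₂, ω₆ } ∪ { ω₁, ω₃, ω₄, ω₆ }
  |family| = 18
Iteration 3 adds 7:
  { ω₅ }  = X∖{ ω₁, ω₂, ω₃, ω₄, ω₆ }
  { ω₁, ω₄ }  = X∖{ ω₂, ω₃, ω₅, ω₆ }
  { ω₂, ω₃ }  = { ω₃ } ∪ { ω₂ }
  { ω₃, ω₅ }  = X∖{ ω₁, ω₂, ω₄, ω₆ }
  { ω₃, ω₆ }  = { ω₃ } ∪ { ω₆ }
  { ω₁, ω₃, ω₄ }  = X∖{ ω₂, ω₅, ω₆ }
  { ω₂, ω₃, ω₆ }  = { ω₃ } ∪ { ω₂, ω₆ }
  |family| = 25
Iteration 4. New:
  { ω₅, ω₆ }  = { ω₆ } ∪ { ω₅ }
  { ω₁, ω₂, ω₄ }  = { ω₂ } ∪ { ω₁, ω₄ }
  { ω₁, ω₄, ω₅ }  = X∖{ ω₂, ω₃, ω₆ }
  { ω₃, ω₅, ω₆ }  = { ω₆ } ∪ { ω₃, ω₅ }
  { ω₁, ω₂, ω₃, ω₄ }  = { ω₂ } ∪ { ω₁, ω₃, ω₄ }
  { ω₁, ω₂, ω₄, ω₅ }  = X∖{ ω₃, ω₆ }
  { ω₁, ω₄, ω₅, ω₆ }  = X∖{ ω₂, ω₃ }
  |family| = 32
Iteration 5: already closed under ᶜ and ∪.

Hence σ(𝒜) has 32 members: { ∅, { ω₂ }, { ω₃ }, { ω₅ }, { ω₆ }, { ω₁, ω₄ }, { ω₂, ω₃ }, { ω₂, ω₅ }, { ω₂, ω₆ }, { ω₃, ω₅ }, { ω₃, ω₆ }, { ω₅, ω₆ }, { ω₁, ω₂, ω₄ }, { ω₁, ω₃, ω₄ }, { ω₁, ω₄, ω₅ }, { ω₁, ω₄, ω₆ }, { ω₂, ω₃, ω₅ }, { ω₂, ω₃, ω₆ }, { ω₂, ω₅, ω₆ }, { ω₃, ω₅, ω₆ }, { ω₁, ω₂, ω₃, ω₄ }, { ω₁, ω₂, ω₄, ω₅ }, { ω₁, ω₂, ω₄, ω₆ }, { ω₁, ω₃, ω₄, ω₅ }, { ω₁, ω₃, ω₄, ω₆ }, { ω₁, ω₄, ω₅, ω₆ }, { ω₂, ω₃, ω₅, ω₆ }, { ω₁, ω₂, ω₃, ω₄, ω₅ }, { ω₁, ω₂, ω₃, ω₄, ω₆ }, { ω₁, ω₂, ω₄, ω₅, ω₆ }, { ω₁, ω₃, ω₄, ω₅, ω₆ }, X }.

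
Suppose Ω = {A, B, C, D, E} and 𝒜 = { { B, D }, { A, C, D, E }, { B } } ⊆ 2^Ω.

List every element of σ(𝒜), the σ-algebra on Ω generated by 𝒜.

Begin from { {}, { B }, { B, D }, { A, C, D, E }, Ω } (that is, 𝒜 plus ∅ and Ω).
Pass 1 (1 new):
  { A, C, E }  = complement { B, D }
  — 6 sets.
Pass 2. New:
  { A, B, C, E }  = { A, C, E } ∪ { B }
  — 7 sets.
Pass 3: +1 →
  { D }  = complement { A, B, C, E }
  — 8 sets.
Pass 4: closed — nothing new.

Hence σ(𝒜) has 8 members: { {}, { B }, { D }, { B, D }, { A, C, E }, { A, B, C, E }, { A, C, D, E }, Ω }.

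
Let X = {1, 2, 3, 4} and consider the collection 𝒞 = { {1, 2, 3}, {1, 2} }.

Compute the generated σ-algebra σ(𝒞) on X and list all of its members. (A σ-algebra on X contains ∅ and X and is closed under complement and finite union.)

σ(𝒞) (8 sets): { {}, {3}, {4}, {1, 2}, {3, 4}, {1, 2, 3}, {1, 2, 4}, X }

Derivation:
Take S₀ = 𝒞 ∪ {∅, X} = { {}, {1, 2}, {1, 2, 3}, X }.
Step 1: +2 →
  {4}  = X∖{1, 2, 3}
  {3, 4}  = X∖{1, 2}
Step 2: 1 new —
  {1, 2, 4}  = {1, 2} ∪ {4}
Step 3: 1 new —
  {3}  = X∖{1, 2, 4}
Step 4: no new sets; the family is a σ-algebra.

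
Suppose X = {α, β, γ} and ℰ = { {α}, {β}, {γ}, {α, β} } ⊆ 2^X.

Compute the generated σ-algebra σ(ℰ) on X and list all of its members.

Answer: σ(ℰ) = { {}, {α}, {β}, {γ}, {α, β}, {α, γ}, {β, γ}, X }

Working:
Take S₀ = ℰ ∪ {∅, X} = { {}, {α}, {β}, {γ}, {α, β}, X }.
Round 1: 2 new —
  {α, γ}  = ᶜ of {β}
  {β, γ}  = ᶜ of {α}
  |family| = 8
Round 2: no new sets; the family is a σ-algebra.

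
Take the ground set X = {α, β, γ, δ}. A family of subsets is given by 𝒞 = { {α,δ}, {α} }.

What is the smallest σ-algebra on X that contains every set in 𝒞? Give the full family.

Initial family (4 sets): { {}, {α}, {α,δ}, X }.
Iteration 1: +2 →
  {β,γ}  = X∖{α,δ}
  {β,γ,δ}  = X∖{α}
  (now 6)
Iteration 2: 1 new —
  {α,β,γ}  = {β,γ} ∪ {α}
  (now 7)
Iteration 3: +1 →
  {δ}  = X∖{α,β,γ}
  (now 8)
Iteration 4: closed — nothing new.

Therefore σ(𝒞) = { {}, {α}, {δ}, {α,δ}, {β,γ}, {α,β,γ}, {β,γ,δ}, X } (|σ(𝒞)| = 8).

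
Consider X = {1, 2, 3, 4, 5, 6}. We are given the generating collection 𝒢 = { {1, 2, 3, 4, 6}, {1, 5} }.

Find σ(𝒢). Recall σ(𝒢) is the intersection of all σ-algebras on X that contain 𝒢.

σ(𝒢) (8 sets): { ∅, {1}, {5}, {1, 5}, {2, 3, 4, 6}, {1, 2, 3, 4, 6}, {2, 3, 4, 5, 6}, X }

Trace:
Seed the family with 𝒢 together with ∅ and X: { ∅, {1, 5}, {1, 2, 3, 4, 6}, X }.
Step 1. New:
  {5}  = {1, 2, 3, 4, 6}ᶜ
  {2, 3, 4, 6}  = {1, 5}ᶜ
  [6 total]
Step 2: +1 →
  {2, 3, 4, 5, 6}  = {2, 3, 4, 6} ∪ {5}
  [7 total]
Step 3: +1 →
  {1}  = {2, 3, 4, 5, 6}ᶜ
  [8 total]
Step 4: closed — nothing new.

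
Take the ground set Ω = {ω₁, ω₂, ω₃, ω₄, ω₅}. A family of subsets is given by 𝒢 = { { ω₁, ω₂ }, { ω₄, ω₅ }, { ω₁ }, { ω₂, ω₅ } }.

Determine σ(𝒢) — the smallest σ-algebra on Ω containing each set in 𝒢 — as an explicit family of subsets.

Take S₀ = 𝒢 ∪ {∅, Ω} = { {  }, { ω₁ }, { ω₁, ω₂ }, { ω₂, ω₅ }, { ω₄, ω₅ }, Ω }.
Round 1: +8 →
  { ω₁, ω₂, ω₃ }  = complement { ω₄, ω₅ }
  { ω₁, ω₂, ω₅ }  = { ω₂, ω₅ } ∪ { ω₁, ω₂ }
  { ω₁, ω₃, ω₄ }  = complement { ω₂, ω₅ }
  { ω₁, ω₄, ω₅ }  = { ω₄, ω₅ } ∪ { ω₁ }
  { ω₂, ω₄, ω₅ }  = { ω₄, ω₅ } ∪ { ω₂, ω₅ }
  { ω₃, ω₄, ω₅ }  = complement { ω₁, ω₂ }
  { ω₁, ω₂, ω₄, ω₅ }  = { ω₄, ω₅ } ∪ { ω₁, ω₂ }
  { ω₂, ω₃, ω₄, ω₅ }  = complement { ω₁ }
  |family| = 14
Round 2 adds 7:
  { ω₃ }  = complement { ω₁, ω₂, ω₄, ω₅ }
  { ω₁, ω₃ }  = complement { ω₂, ω₄, ω₅ }
  { ω₂, ω₃ }  = complement { ω₁, ω₄, ω₅ }
  { ω₃, ω₄ }  = complement { ω₁, ω₂, ω₅ }
  { ω₁, ω₂, ω₃, ω₄ }  = { ω₁, ω₂, ω₃ } ∪ { ω₁, ω₃, ω₄ }
  { ω₁, ω₂, ω₃, ω₅ }  = { ω₂, ω₅ } ∪ { ω₁, ω₂, ω₃ }
  { ω₁, ω₃, ω₄, ω₅ }  = { ω₁, ω₄, ω₅ } ∪ { ω₃, ω₄, ω₅ }
  |family| = 21
Round 3 adds 5:
  { ω₂ }  = complement { ω₁, ω₃, ω₄, ω₅ }
  { ω₄ }  = complement { ω₁, ω₂, ω₃, ω₅ }
  { ω₅ }  = complement { ω₁, ω₂, ω₃, ω₄ }
  { ω₂, ω₃, ω₄ }  = { ω₃, ω₄ } ∪ { ω₂, ω₃ }
  { ω₂, ω₃, ω₅ }  = { ω₂, ω₅ } ∪ { ω₃ }
  |family| = 26
Round 4: +6 →
  { ω₁, ω₄ }  = complement { ω₂, ω₃, ω₅ }
  { ω₁, ω₅ }  = complement { ω₂, ω₃, ω₄ }
  { ω₂, ω₄ }  = { ω₂ } ∪ { ω₄ }
  { ω₃, ω₅ }  = { ω₅ } ∪ { ω₃ }
  { ω₁, ω₂, ω₄ }  = { ω₁, ω₂ } ∪ { ω₄ }
  { ω₁, ω₃, ω₅ }  = { ω₅ } ∪ { ω₁, ω₃ }
  |family| = 32
Round 5: closed — nothing new.

σ(𝒢) = { {  }, { ω₁ }, { ω₂ }, { ω₃ }, { ω₄ }, { ω₅ }, { ω₁, ω₂ }, { ω₁, ω₃ }, { ω₁, ω₄ }, { ω₁, ω₅ }, { ω₂, ω₃ }, { ω₂, ω₄ }, { ω₂, ω₅ }, { ω₃, ω₄ }, { ω₃, ω₅ }, { ω₄, ω₅ }, { ω₁, ω₂, ω₃ }, { ω₁, ω₂, ω₄ }, { ω₁, ω₂, ω₅ }, { ω₁, ω₃, ω₄ }, { ω₁, ω₃, ω₅ }, { ω₁, ω₄, ω₅ }, { ω₂, ω₃, ω₄ }, { ω₂, ω₃, ω₅ }, { ω₂, ω₄, ω₅ }, { ω₃, ω₄, ω₅ }, { ω₁, ω₂, ω₃, ω₄ }, { ω₁, ω₂, ω₃, ω₅ }, { ω₁, ω₂, ω₄, ω₅ }, { ω₁, ω₃, ω₄, ω₅ }, { ω₂, ω₃, ω₄, ω₅ }, Ω }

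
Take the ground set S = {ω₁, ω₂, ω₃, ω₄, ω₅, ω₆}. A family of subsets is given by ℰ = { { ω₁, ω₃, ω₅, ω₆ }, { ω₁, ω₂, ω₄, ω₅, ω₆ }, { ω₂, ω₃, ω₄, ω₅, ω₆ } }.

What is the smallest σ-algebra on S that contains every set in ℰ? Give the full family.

Take S₀ = ℰ ∪ {∅, S} = { ∅, { ω₁, ω₃, ω₅, ω₆ }, { ω₁, ω₂, ω₄, ω₅, ω₆ }, { ω₂, ω₃, ω₄, ω₅, ω₆ }, S }.
Step 1 adds 3:
  { ω₁ }  = { ω₂, ω₃, ω₄, ω₅, ω₆ }ᶜ
  { ω₃ }  = { ω₁, ω₂, ω₄, ω₅, ω₆ }ᶜ
  { ω₂, ω₄ }  = { ω₁, ω₃, ω₅, ω₆ }ᶜ
  (now 8)
Step 2 (3 new):
  { ω₁, ω₃ }  = { ω₃ } ∪ { ω₁ }
  { ω₁, ω₂, ω₄ }  = { ω₂, ω₄ } ∪ { ω₁ }
  { ω₂, ω₃, ω₄ }  = { ω₃ } ∪ { ω₂, ω₄ }
  (now 11)
Step 3 (4 new):
  { ω₁, ω₅, ω₆ }  = { ω₂, ω₃, ω₄ }ᶜ
  { ω₃, ω₅, ω₆ }  = { ω₁, ω₂, ω₄ }ᶜ
  { ω₁, ω₂, ω₃, ω₄ }  = { ω₃ } ∪ { ω₁, ω₂, ω₄ }
  { ω₂, ω₄, ω₅, ω₆ }  = { ω₁, ω₃ }ᶜ
  (now 15)
Step 4: 1 new —
  { ω₅, ω₆ }  = { ω₁, ω₂, ω₃, ω₄ }ᶜ
  (now 16)
Step 5: already closed under ᶜ and ∪.

|σ(ℰ)| = 16.  σ(ℰ) = { ∅, { ω₁ }, { ω₃ }, { ω₁, ω₃ }, { ω₂, ω₄ }, { ω₅, ω₆ }, { ω₁, ω₂, ω₄ }, { ω₁, ω₅, ω₆ }, { ω₂, ω₃, ω₄ }, { ω₃, ω₅, ω₆ }, { ω₁, ω₂, ω₃, ω₄ }, { ω₁, ω₃, ω₅, ω₆ }, { ω₂, ω₄, ω₅, ω₆ }, { ω₁, ω₂, ω₄, ω₅, ω₆ }, { ω₂, ω₃, ω₄, ω₅, ω₆ }, S }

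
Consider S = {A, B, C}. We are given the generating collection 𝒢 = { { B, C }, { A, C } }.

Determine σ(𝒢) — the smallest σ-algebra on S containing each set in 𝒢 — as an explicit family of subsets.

|σ(𝒢)| = 8.  σ(𝒢) = { ∅, { A }, { B }, { C }, { A, B }, { A, C }, { B, C }, S }

Check:
Initial family (4 sets): { ∅, { A, C }, { B, C }, S }.
Iteration 1: 2 new —
  { A }  = S∖{ B, C }
  { B }  = S∖{ A, C }
  (now 6)
Iteration 2: 1 new —
  { A, B }  = { B } ∪ { A }
  (now 7)
Iteration 3 (1 new):
  { C }  = S∖{ A, B }
  (now 8)
Iteration 4: closed — nothing new.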